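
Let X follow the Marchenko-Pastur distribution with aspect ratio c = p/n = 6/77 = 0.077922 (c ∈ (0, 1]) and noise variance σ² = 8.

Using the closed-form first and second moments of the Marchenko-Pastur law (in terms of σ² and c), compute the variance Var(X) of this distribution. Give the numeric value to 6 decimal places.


Recall the MP moments m_1 = E[X] = σ² and m_2 = E[X²] = σ⁴ (1 + c).
m_1 = E[X] = σ² = 8, so m_1² = 64.
m_2 = E[X²] = σ⁴ (1 + c) = 64 · (1 + 0.077922) = 64 · 1.077922 = 68.987013.
(Note m_2 − m_1² simplifies to c · σ⁴ = 0.077922 · 64.)

Var(X) = m_2 − m_1² = 68.987013 − 64 = 4.987013.


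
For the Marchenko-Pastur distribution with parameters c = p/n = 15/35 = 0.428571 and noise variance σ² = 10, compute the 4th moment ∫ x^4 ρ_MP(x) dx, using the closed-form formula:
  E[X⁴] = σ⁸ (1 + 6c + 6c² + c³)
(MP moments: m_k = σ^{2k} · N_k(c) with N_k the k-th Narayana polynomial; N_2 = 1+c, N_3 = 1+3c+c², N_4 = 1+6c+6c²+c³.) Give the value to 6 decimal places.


E[X⁴] = σ⁸ (1 + 6c + 6c² + c³) (fourth MP moment). With σ² = 10 (so σ⁸ = 10000) and c = 15/35 = 0.428571: E[X⁴] = 10000 · (1 + 6·0.428571 + 6·(0.428571)² + (0.428571)³) = 10000 · 4.752187.

So E[X^4] = 47521.865889.


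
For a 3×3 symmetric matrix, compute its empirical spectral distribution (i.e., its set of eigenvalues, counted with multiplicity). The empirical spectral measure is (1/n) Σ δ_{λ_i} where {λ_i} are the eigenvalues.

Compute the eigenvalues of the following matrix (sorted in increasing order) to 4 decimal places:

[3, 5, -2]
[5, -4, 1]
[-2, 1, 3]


Since M is real symmetric, all three eigenvalues are real; they are the roots of det(λI − M) = λ³ − (tr M) λ² + s λ − det M, where s is the sum of the principal 2×2 minors.
tr M = 3 + (-4) + 3 = 2.
s = (3·(-4) − 5²) + (3·3 − (-2)²) + ((-4)·3 − 1²) = -37 + 5 + (-13) = -45.
det M (expand along row 1) = 3·(-13) − 5·17 + (-2)·(-3) = -118.
Characteristic polynomial: λ³ − 2λ² − 45λ + 118 = 0.
Substitute λ = y + (tr M)/3 = y + 0.666667 to remove the quadratic term: y³ + p·y + q = 0 with p = s − (tr M)²/3 = -46.333333 and q = −2(tr M)³/27 + (tr M)·s/3 − det M = 87.407407.
Three real roots ⇒ use the trigonometric (Viète) form: r = 2√(−p/3) = 7.859884, φ = arccos(3q/(p·r)) = arccos(-0.720045) = 2.374664 rad.
y_k = r·cos(φ/3 − 2πk/3) for k = 0, 1, 2 gives y = 5.523456, 2.080989, -7.604445.
λ_k = y_k + 0.666667 gives λ = 6.1901, 2.7477, -6.9378 (check: the sum is 2.0000 = tr M).

Eigenvalues sorted in increasing order: [-6.9378, 2.7477, 6.1901].


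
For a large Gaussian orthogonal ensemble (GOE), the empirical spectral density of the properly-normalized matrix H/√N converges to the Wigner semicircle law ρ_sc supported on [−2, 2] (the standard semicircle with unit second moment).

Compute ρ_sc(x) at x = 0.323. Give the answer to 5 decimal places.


ρ_sc(x) = (1/(2π)) √(4 − x²). With x = 0.323:
  4 − x² = 4 − (0.323)² = 4 − 0.104329 = 3.895671.
  √(4 − x²) = 1.973745.
  1/(2π) = 0.159155.
  ρ_sc(0.323) = 0.159155 · 1.973745 = 0.314131.

Rounded to 5 decimal places: ρ_sc(0.323) ≈ 0.31413.


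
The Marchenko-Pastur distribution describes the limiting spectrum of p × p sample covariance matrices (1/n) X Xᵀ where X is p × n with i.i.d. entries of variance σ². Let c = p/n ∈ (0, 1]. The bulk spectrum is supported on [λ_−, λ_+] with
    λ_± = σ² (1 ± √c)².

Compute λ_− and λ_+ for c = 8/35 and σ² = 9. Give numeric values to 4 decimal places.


c = 8/35 = 0.228571; √c = 0.478091.
λ_− = σ² (1 − √c)² = 9 · (1 − 0.478091)² = 9 · (0.521909)² = 2.451497.
λ_+ = σ² (1 + √c)² = 9 · (1 + 0.478091)² = 9 · (1.478091)² = 19.662789.

Rounded to 4 decimal places: λ_− ≈ 2.4515, λ_+ ≈ 19.6628.


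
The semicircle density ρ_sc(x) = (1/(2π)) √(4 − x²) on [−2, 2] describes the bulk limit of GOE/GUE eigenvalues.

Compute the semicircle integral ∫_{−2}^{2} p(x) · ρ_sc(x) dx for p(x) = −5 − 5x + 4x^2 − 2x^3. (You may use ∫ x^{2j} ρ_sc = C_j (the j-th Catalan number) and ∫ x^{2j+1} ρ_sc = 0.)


Write p(x) = Σ a_i x^i, split into monomials and integrate each against ρ_sc separately.
Using ∫ x^{2j} ρ_sc = C_j = (1/(j+1)) C(2j, j) (Catalan numbers) and ∫ x^{2j+1} ρ_sc = 0 (odd monomials vanish by symmetry):
  i = 0 (even): a_0 · C_{0} = -5 · 1 = -5
  i = 1 (odd): ∫ x^1 ρ_sc = 0 (vanishes)
  i = 2 (even): a_2 · C_{1} = 4 · 1 = 4
  i = 3 (odd): ∫ x^3 ρ_sc = 0 (vanishes)

Summing the contributions: ∫_{−2}^{2} p(x) ρ_sc(x) dx = (-5) + 4 = -1.


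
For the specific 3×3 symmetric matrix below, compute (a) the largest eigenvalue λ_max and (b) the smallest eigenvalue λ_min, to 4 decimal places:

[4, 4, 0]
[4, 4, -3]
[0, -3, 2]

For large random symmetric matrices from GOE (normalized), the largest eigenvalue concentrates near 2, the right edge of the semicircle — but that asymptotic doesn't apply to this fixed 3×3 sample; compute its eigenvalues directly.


Since M is real symmetric, all three eigenvalues are real; they are the roots of det(λI − M) = λ³ − (tr M) λ² + s λ − det M, where s is the sum of the principal 2×2 minors.
tr M = 4 + 4 + 2 = 10.
s = (4·4 − 4²) + (4·2 − 0²) + (4·2 − (-3)²) = 0 + 8 + (-1) = 7.
det M (expand along row 1) = 4·(-1) − 4·8 + 0·(-12) = -36.
Characteristic polynomial: λ³ − 10λ² + 7λ + 36 = 0.
Substitute λ = y + (tr M)/3 = y + 3.333333 to remove the quadratic term: y³ + p·y + q = 0 with p = s − (tr M)²/3 = -26.333333 and q = −2(tr M)³/27 + (tr M)·s/3 − det M = -14.740741.
Three real roots ⇒ use the trigonometric (Viète) form: r = 2√(−p/3) = 5.925463, φ = arccos(3q/(p·r)) = arccos(0.283408) = 1.283450 rad.
y_k = r·cos(φ/3 − 2πk/3) for k = 0, 1, 2 gives y = 5.391423, -0.566686, -4.824737.
λ_k = y_k + 3.333333 gives λ = 8.7248, 2.7666, -1.4914 (check: the sum is 10.0000 = tr M).

Hence λ_max = 8.7248 and λ_min = -1.4914.


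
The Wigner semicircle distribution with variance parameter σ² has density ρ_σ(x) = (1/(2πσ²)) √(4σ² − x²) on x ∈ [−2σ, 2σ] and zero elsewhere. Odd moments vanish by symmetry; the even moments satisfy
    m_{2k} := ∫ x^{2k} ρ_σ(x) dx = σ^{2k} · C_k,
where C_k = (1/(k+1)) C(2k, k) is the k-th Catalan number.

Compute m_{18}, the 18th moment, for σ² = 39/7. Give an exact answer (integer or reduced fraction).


By the scaled semicircle moment identity, m_{2k} = σ^{2k} · C_k with k = 9.
C_9 = (1/(k+1)) · C(2k, k) = (1/10) · C(18, 9) = (1/10) · 48620 = 4862.
σ^{2k} = (σ²)^k = (39/7)^9 = 208728361158759/40353607.

Therefore m_{18} = σ^{18} · C_9 = (208728361158759/40353607) · 4862 = 1014837291953886258/40353607.


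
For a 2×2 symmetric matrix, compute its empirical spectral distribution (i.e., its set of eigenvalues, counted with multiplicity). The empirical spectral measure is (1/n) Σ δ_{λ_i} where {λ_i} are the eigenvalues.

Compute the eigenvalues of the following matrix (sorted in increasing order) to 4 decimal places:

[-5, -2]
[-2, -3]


Since M is real symmetric, both eigenvalues are real; they are the roots of det(λI − M) = λ² − (tr M) λ + det M.
tr M = -5 + (-3) = -8.
det M = (-5)·(-3) − (-2)² = 15 − 4 = 11.
Characteristic polynomial: λ² + 8λ + 11 = 0.
Discriminant Δ = (tr M)² − 4·det M = 64 − 44 = 20; √Δ = 4.472136.
λ = (tr M ± √Δ)/2 = (-8 ± 4.472136)/2, giving (tr M − √Δ)/2 = -6.2361 and (tr M + √Δ)/2 = -1.7639.

Eigenvalues sorted in increasing order: [-6.2361, -1.7639].


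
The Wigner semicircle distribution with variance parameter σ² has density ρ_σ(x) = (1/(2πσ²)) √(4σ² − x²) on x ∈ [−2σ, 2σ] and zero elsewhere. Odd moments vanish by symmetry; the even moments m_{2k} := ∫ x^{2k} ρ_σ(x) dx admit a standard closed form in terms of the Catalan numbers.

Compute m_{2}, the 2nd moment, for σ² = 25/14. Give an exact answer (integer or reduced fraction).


By the scaled semicircle moment identity, m_{2k} = σ^{2k} · C_k with k = 1.
C_1 = (1/(k+1)) · C(2k, k) = (1/2) · C(2, 1) = (1/2) · 2 = 1.
σ^{2k} = (σ²)^k = (25/14)^1 = 25/14.

Therefore m_{2} = σ^{2} · C_1 = (25/14) · 1 = 25/14.


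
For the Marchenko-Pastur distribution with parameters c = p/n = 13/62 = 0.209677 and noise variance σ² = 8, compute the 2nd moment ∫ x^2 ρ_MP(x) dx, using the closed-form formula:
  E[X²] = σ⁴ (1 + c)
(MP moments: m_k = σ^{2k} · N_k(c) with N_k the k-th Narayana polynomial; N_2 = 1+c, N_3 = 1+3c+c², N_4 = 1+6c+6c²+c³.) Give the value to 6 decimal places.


E[X²] = σ⁴ (1 + c) (second MP moment). With σ² = 8 (so σ⁴ = 64) and c = 13/62 = 0.209677: E[X²] = 64 · (1 + 0.209677) = 64 · 1.209677.

So E[X^2] = 77.419355.


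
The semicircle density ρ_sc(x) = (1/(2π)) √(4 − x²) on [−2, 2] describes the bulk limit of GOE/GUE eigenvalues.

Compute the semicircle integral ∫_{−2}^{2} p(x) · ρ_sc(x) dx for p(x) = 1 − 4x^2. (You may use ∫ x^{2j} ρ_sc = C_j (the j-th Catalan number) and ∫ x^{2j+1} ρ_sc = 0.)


Write p(x) = Σ a_i x^i, split into monomials and integrate each against ρ_sc separately.
Using ∫ x^{2j} ρ_sc = C_j = (1/(j+1)) C(2j, j) (Catalan numbers) and ∫ x^{2j+1} ρ_sc = 0 (odd monomials vanish by symmetry):
  i = 0 (even): a_0 · C_{0} = 1 · 1 = 1
  i = 2 (even): a_2 · C_{1} = -4 · 1 = -4

Summing the contributions: ∫_{−2}^{2} p(x) ρ_sc(x) dx = 1 + (-4) = -3.


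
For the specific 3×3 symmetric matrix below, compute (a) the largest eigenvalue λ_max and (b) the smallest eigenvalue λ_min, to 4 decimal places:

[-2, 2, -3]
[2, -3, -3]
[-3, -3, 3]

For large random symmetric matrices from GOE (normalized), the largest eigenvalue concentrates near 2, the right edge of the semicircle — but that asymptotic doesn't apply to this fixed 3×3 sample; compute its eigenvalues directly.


Since M is real symmetric, all three eigenvalues are real; they are the roots of det(λI − M) = λ³ − (tr M) λ² + s λ − det M, where s is the sum of the principal 2×2 minors.
tr M = -2 + (-3) + 3 = -2.
s = ((-2)·(-3) − 2²) + ((-2)·3 − (-3)²) + ((-3)·3 − (-3)²) = 2 + (-15) + (-18) = -31.
det M (expand along row 1) = (-2)·(-18) − 2·(-3) + (-3)·(-15) = 87.
Characteristic polynomial: λ³ + 2λ² − 31λ − 87 = 0.
Substitute λ = y + (tr M)/3 = y − 0.666667 to remove the quadratic term: y³ + p·y + q = 0 with p = s − (tr M)²/3 = -32.333333 and q = −2(tr M)³/27 + (tr M)·s/3 − det M = -65.740741.
Three real roots ⇒ use the trigonometric (Viète) form: r = 2√(−p/3) = 6.565905, φ = arccos(3q/(p·r)) = arccos(0.928989) = 0.379123 rad.
y_k = r·cos(φ/3 − 2πk/3) for k = 0, 1, 2 gives y = 6.513545, -2.540088, -3.973457.
λ_k = y_k − 0.666667 gives λ = 5.8469, -3.2068, -4.6401 (check: the sum is -2.0000 = tr M).

Hence λ_max = 5.8469 and λ_min = -4.6401.


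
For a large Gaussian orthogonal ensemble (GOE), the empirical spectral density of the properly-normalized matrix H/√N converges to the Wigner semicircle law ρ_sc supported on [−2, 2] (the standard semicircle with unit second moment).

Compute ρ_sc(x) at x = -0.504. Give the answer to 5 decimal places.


ρ_sc(x) = (1/(2π)) √(4 − x²). With x = -0.504:
  4 − x² = 4 − (-0.504)² = 4 − 0.254016 = 3.745984.
  √(4 − x²) = 1.935454.
  1/(2π) = 0.159155.
  ρ_sc(-0.504) = 0.159155 · 1.935454 = 0.308037.

Rounded to 5 decimal places: ρ_sc(-0.504) ≈ 0.30804.


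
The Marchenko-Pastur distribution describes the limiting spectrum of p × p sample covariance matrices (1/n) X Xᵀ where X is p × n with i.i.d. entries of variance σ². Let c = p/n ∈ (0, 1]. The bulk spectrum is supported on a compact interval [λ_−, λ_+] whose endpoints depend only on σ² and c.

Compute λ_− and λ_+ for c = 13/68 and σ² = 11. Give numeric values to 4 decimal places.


c = 13/68 = 0.191176; √c = 0.437237.
λ_− = σ² (1 − √c)² = 11 · (1 − 0.437237)² = 11 · (0.562763)² = 3.483720.
λ_+ = σ² (1 + √c)² = 11 · (1 + 0.437237)² = 11 · (1.437237)² = 22.722162.

Rounded to 4 decimal places: λ_− ≈ 3.4837, λ_+ ≈ 22.7222.


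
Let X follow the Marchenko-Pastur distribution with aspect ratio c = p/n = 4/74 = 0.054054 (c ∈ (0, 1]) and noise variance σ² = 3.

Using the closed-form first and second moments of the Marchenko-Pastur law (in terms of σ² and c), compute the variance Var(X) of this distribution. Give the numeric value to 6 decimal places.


Recall the MP moments m_1 = E[X] = σ² and m_2 = E[X²] = σ⁴ (1 + c).
m_1 = E[X] = σ² = 3, so m_1² = 9.
m_2 = E[X²] = σ⁴ (1 + c) = 9 · (1 + 0.054054) = 9 · 1.054054 = 9.486486.
(Note m_2 − m_1² simplifies to c · σ⁴ = 0.054054 · 9.)

Var(X) = m_2 − m_1² = 9.486486 − 9 = 0.486486.


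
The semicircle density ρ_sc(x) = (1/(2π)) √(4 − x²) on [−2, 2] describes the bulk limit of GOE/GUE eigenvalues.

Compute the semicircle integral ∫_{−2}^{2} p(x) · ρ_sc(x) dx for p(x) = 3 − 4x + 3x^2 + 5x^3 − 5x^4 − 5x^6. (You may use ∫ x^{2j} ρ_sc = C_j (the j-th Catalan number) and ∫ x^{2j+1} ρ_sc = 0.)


Write p(x) = Σ a_i x^i, split into monomials and integrate each against ρ_sc separately.
Using ∫ x^{2j} ρ_sc = C_j = (1/(j+1)) C(2j, j) (Catalan numbers) and ∫ x^{2j+1} ρ_sc = 0 (odd monomials vanish by symmetry):
  i = 0 (even): a_0 · C_{0} = 3 · 1 = 3
  i = 1 (odd): ∫ x^1 ρ_sc = 0 (vanishes)
  i = 2 (even): a_2 · C_{1} = 3 · 1 = 3
  i = 3 (odd): ∫ x^3 ρ_sc = 0 (vanishes)
  i = 4 (even): a_4 · C_{2} = -5 · 2 = -10
  i = 6 (even): a_6 · C_{3} = -5 · 5 = -25

Summing the contributions: ∫_{−2}^{2} p(x) ρ_sc(x) dx = 3 + 3 + (-10) + (-25) = -29.


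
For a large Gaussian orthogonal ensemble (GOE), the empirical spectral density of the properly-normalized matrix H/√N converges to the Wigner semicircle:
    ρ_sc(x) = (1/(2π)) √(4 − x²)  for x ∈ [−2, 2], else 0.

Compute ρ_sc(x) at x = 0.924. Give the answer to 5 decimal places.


ρ_sc(x) = (1/(2π)) √(4 − x²). With x = 0.924:
  4 − x² = 4 − (0.924)² = 4 − 0.853776 = 3.146224.
  √(4 − x²) = 1.773760.
  1/(2π) = 0.159155.
  ρ_sc(0.924) = 0.159155 · 1.773760 = 0.282303.

Rounded to 5 decimal places: ρ_sc(0.924) ≈ 0.28230.


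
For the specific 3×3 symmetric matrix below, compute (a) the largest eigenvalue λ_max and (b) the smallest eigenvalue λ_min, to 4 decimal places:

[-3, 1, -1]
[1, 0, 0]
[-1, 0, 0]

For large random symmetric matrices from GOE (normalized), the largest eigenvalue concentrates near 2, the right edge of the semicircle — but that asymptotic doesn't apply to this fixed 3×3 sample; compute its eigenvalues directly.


Since M is real symmetric, all three eigenvalues are real; they are the roots of det(λI − M) = λ³ − (tr M) λ² + s λ − det M, where s is the sum of the principal 2×2 minors.
tr M = -3 + 0 + 0 = -3.
s = ((-3)·0 − 1²) + ((-3)·0 − (-1)²) + (0·0 − 0²) = -1 + (-1) + 0 = -2.
det M (expand along row 1) = (-3)·0 − 1·0 + (-1)·0 = 0.
Characteristic polynomial: λ³ + 3λ² − 2λ = 0.
Substitute λ = y + (tr M)/3 = y − 1.000000 to remove the quadratic term: y³ + p·y + q = 0 with p = s − (tr M)²/3 = -5.000000 and q = −2(tr M)³/27 + (tr M)·s/3 − det M = 4.000000.
Three real roots ⇒ use the trigonometric (Viète) form: r = 2√(−p/3) = 2.581989, φ = arccos(3q/(p·r)) = arccos(-0.929516) = 2.763895 rad.
y_k = r·cos(φ/3 − 2πk/3) for k = 0, 1, 2 gives y = 1.561553, 1.000000, -2.561553.
λ_k = y_k − 1.000000 gives λ = 0.5616, 0.0000, -3.5616 (check: the sum is -3.0000 = tr M).

Hence λ_max = 0.5616 and λ_min = -3.5616.


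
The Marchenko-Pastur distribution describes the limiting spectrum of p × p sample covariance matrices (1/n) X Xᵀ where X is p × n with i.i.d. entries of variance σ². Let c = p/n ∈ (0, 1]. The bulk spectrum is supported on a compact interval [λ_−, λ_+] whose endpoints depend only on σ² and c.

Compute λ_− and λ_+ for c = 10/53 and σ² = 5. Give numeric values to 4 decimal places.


c = 10/53 = 0.188679; √c = 0.434372.
λ_− = σ² (1 − √c)² = 5 · (1 − 0.434372)² = 5 · (0.565628)² = 1.599674.
λ_+ = σ² (1 + √c)² = 5 · (1 + 0.434372)² = 5 · (1.434372)² = 10.287119.

Rounded to 4 decimal places: λ_− ≈ 1.5997, λ_+ ≈ 10.2871.


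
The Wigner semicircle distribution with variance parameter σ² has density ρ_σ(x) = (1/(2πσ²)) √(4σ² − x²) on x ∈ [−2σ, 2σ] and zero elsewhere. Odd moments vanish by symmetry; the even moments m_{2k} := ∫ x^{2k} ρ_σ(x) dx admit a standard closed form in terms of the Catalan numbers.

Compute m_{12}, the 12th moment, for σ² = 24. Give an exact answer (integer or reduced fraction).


By the scaled semicircle moment identity, m_{2k} = σ^{2k} · C_k with k = 6.
C_6 = (1/(k+1)) · C(2k, k) = (1/7) · C(12, 6) = (1/7) · 924 = 132.
σ^{2k} = (σ²)^k = (24)^6 = 191102976.

Therefore m_{12} = σ^{12} · C_6 = 191102976 · 132 = 25225592832.


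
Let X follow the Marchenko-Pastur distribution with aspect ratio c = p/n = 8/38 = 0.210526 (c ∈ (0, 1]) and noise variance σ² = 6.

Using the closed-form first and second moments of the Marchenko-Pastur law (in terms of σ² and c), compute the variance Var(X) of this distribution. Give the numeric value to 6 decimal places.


Recall the MP moments m_1 = E[X] = σ² and m_2 = E[X²] = σ⁴ (1 + c).
m_1 = E[X] = σ² = 6, so m_1² = 36.
m_2 = E[X²] = σ⁴ (1 + c) = 36 · (1 + 0.210526) = 36 · 1.210526 = 43.578947.
(Note m_2 − m_1² simplifies to c · σ⁴ = 0.210526 · 36.)

Var(X) = m_2 − m_1² = 43.578947 − 36 = 7.578947.


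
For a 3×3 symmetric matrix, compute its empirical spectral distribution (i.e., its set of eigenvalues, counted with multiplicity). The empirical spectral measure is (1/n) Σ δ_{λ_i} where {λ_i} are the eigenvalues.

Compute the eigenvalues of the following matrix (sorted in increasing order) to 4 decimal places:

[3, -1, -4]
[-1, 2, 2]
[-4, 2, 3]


Since M is real symmetric, all three eigenvalues are real; they are the roots of det(λI − M) = λ³ − (tr M) λ² + s λ − det M, where s is the sum of the principal 2×2 minors.
tr M = 3 + 2 + 3 = 8.
s = (3·2 − (-1)²) + (3·3 − (-4)²) + (2·3 − 2²) = 5 + (-7) + 2 = 0.
det M (expand along row 1) = 3·2 − (-1)·5 + (-4)·6 = -13.
Characteristic polynomial: λ³ − 8λ² + 13 = 0.
Substitute λ = y + (tr M)/3 = y + 2.666667 to remove the quadratic term: y³ + p·y + q = 0 with p = s − (tr M)²/3 = -21.333333 and q = −2(tr M)³/27 + (tr M)·s/3 − det M = -24.925926.
Three real roots ⇒ use the trigonometric (Viète) form: r = 2√(−p/3) = 5.333333, φ = arccos(3q/(p·r)) = arccos(0.657227) = 0.853663 rad.
y_k = r·cos(φ/3 − 2πk/3) for k = 0, 1, 2 gives y = 5.118863, -1.262796, -3.856067.
λ_k = y_k + 2.666667 gives λ = 7.7855, 1.4039, -1.1894 (check: the sum is 8.0000 = tr M).

Eigenvalues sorted in increasing order: [-1.1894, 1.4039, 7.7855].


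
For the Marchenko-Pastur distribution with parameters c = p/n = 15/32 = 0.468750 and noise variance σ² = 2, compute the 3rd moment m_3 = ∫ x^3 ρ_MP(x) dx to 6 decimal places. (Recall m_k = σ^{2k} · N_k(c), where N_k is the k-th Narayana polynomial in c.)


E[X³] = σ⁶ (1 + 3c + c²) (third MP moment). With σ² = 2 (so σ⁶ = 8) and c = 15/32 = 0.468750: E[X³] = 8 · (1 + 3·0.468750 + (0.468750)²) = 8 · 2.625977.

So E[X^3] = 21.007812.


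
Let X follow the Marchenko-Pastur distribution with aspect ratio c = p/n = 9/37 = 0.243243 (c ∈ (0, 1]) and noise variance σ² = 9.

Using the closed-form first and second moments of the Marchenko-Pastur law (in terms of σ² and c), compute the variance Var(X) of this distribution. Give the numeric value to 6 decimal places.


Recall the MP moments m_1 = E[X] = σ² and m_2 = E[X²] = σ⁴ (1 + c).
m_1 = E[X] = σ² = 9, so m_1² = 81.
m_2 = E[X²] = σ⁴ (1 + c) = 81 · (1 + 0.243243) = 81 · 1.243243 = 100.702703.
(Note m_2 − m_1² simplifies to c · σ⁴ = 0.243243 · 81.)

Var(X) = m_2 − m_1² = 100.702703 − 81 = 19.702703.


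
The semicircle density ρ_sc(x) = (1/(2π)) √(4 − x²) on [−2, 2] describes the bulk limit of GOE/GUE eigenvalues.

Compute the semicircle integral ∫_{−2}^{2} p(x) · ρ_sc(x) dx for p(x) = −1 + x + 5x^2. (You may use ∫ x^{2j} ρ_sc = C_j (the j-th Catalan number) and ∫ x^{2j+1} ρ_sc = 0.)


Write p(x) = Σ a_i x^i, split into monomials and integrate each against ρ_sc separately.
Using ∫ x^{2j} ρ_sc = C_j = (1/(j+1)) C(2j, j) (Catalan numbers) and ∫ x^{2j+1} ρ_sc = 0 (odd monomials vanish by symmetry):
  i = 0 (even): a_0 · C_{0} = -1 · 1 = -1
  i = 1 (odd): ∫ x^1 ρ_sc = 0 (vanishes)
  i = 2 (even): a_2 · C_{1} = 5 · 1 = 5

Summing the contributions: ∫_{−2}^{2} p(x) ρ_sc(x) dx = (-1) + 5 = 4.


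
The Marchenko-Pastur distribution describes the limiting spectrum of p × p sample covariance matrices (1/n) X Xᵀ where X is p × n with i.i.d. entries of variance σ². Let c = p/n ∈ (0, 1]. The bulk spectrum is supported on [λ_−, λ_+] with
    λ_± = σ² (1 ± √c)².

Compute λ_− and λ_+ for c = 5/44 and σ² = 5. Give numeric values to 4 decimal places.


c = 5/44 = 0.113636; √c = 0.337100.
λ_− = σ² (1 − √c)² = 5 · (1 − 0.337100)² = 5 · (0.662900)² = 2.197183.
λ_+ = σ² (1 + √c)² = 5 · (1 + 0.337100)² = 5 · (1.337100)² = 8.939181.

Rounded to 4 decimal places: λ_− ≈ 2.1972, λ_+ ≈ 8.9392.


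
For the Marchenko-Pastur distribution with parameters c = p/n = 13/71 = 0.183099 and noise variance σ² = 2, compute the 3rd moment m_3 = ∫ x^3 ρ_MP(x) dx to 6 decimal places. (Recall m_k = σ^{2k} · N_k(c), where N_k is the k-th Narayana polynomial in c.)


E[X³] = σ⁶ (1 + 3c + c²) (third MP moment). With σ² = 2 (so σ⁶ = 8) and c = 13/71 = 0.183099: E[X³] = 8 · (1 + 3·0.183099 + (0.183099)²) = 8 · 1.582821.

So E[X^3] = 12.662567.


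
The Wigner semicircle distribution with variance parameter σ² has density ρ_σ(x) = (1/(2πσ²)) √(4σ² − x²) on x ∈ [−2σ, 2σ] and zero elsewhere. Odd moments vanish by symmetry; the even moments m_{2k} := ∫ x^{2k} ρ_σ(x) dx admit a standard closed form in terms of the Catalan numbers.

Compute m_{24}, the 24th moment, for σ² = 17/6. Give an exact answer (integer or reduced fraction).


By the scaled semicircle moment identity, m_{2k} = σ^{2k} · C_k with k = 12.
C_12 = (1/(k+1)) · C(2k, k) = (1/13) · C(24, 12) = (1/13) · 2704156 = 208012.
σ^{2k} = (σ²)^k = (17/6)^12 = 582622237229761/2176782336.

Therefore m_{24} = σ^{24} · C_12 = (582622237229761/2176782336) · 208012 = 30298104202659261283/544195584.


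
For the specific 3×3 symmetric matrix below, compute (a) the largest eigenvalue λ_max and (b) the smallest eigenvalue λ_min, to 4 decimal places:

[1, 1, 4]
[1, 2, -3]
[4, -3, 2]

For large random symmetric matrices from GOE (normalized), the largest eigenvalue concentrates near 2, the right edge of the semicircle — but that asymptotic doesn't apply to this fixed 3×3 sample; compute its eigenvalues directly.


Since M is real symmetric, all three eigenvalues are real; they are the roots of det(λI − M) = λ³ − (tr M) λ² + s λ − det M, where s is the sum of the principal 2×2 minors.
tr M = 1 + 2 + 2 = 5.
s = (1·2 − 1²) + (1·2 − 4²) + (2·2 − (-3)²) = 1 + (-14) + (-5) = -18.
det M (expand along row 1) = 1·(-5) − 1·14 + 4·(-11) = -63.
Characteristic polynomial: λ³ − 5λ² − 18λ + 63 = 0.
Substitute λ = y + (tr M)/3 = y + 1.666667 to remove the quadratic term: y³ + p·y + q = 0 with p = s − (tr M)²/3 = -26.333333 and q = −2(tr M)³/27 + (tr M)·s/3 − det M = 23.740741.
Three real roots ⇒ use the trigonometric (Viète) form: r = 2√(−p/3) = 5.925463, φ = arccos(3q/(p·r)) = arccos(-0.456444) = 2.044791 rad.
y_k = r·cos(φ/3 − 2πk/3) for k = 0, 1, 2 gives y = 4.601523, 0.932322, -5.533844.
λ_k = y_k + 1.666667 gives λ = 6.2682, 2.5990, -3.8672 (check: the sum is 5.0000 = tr M).

Hence λ_max = 6.2682 and λ_min = -3.8672.


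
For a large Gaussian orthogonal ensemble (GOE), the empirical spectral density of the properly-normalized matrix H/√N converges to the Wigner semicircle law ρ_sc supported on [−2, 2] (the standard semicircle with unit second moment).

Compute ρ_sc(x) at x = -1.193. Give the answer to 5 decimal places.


ρ_sc(x) = (1/(2π)) √(4 − x²). With x = -1.193:
  4 − x² = 4 − (-1.193)² = 4 − 1.423249 = 2.576751.
  √(4 − x²) = 1.605226.
  1/(2π) = 0.159155.
  ρ_sc(-1.193) = 0.159155 · 1.605226 = 0.255480.

Rounded to 5 decimal places: ρ_sc(-1.193) ≈ 0.25548.


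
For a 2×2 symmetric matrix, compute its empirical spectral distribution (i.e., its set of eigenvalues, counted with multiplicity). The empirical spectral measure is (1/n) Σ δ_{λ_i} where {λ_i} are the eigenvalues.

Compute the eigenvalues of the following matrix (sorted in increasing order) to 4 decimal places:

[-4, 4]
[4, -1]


Since M is real symmetric, both eigenvalues are real; they are the roots of det(λI − M) = λ² − (tr M) λ + det M.
tr M = -4 + (-1) = -5.
det M = (-4)·(-1) − 4² = 4 − 16 = -12.
Characteristic polynomial: λ² + 5λ − 12 = 0.
Discriminant Δ = (tr M)² − 4·det M = 25 − (-48) = 73; √Δ = 8.544004.
λ = (tr M ± √Δ)/2 = (-5 ± 8.544004)/2, giving (tr M − √Δ)/2 = -6.7720 and (tr M + √Δ)/2 = 1.7720.

Eigenvalues sorted in increasing order: [-6.7720, 1.7720].


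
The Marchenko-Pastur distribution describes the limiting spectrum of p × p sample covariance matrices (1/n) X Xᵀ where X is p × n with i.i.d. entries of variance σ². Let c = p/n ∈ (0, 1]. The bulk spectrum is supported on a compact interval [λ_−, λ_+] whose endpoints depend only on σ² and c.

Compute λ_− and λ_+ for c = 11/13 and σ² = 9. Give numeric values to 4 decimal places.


c = 11/13 = 0.846154; √c = 0.919866.
λ_− = σ² (1 − √c)² = 9 · (1 − 0.919866)² = 9 · (0.080134)² = 0.057793.
λ_+ = σ² (1 + √c)² = 9 · (1 + 0.919866)² = 9 · (1.919866)² = 33.172976.

Rounded to 4 decimal places: λ_− ≈ 0.0578, λ_+ ≈ 33.1730.


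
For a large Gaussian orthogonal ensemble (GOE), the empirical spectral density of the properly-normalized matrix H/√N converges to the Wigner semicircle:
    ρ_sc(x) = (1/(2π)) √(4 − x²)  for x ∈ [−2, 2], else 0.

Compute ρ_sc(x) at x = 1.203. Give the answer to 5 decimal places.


ρ_sc(x) = (1/(2π)) √(4 − x²). With x = 1.203:
  4 − x² = 4 − (1.203)² = 4 − 1.447209 = 2.552791.
  √(4 − x²) = 1.597746.
  1/(2π) = 0.159155.
  ρ_sc(1.203) = 0.159155 · 1.597746 = 0.254289.

Rounded to 5 decimal places: ρ_sc(1.203) ≈ 0.25429.


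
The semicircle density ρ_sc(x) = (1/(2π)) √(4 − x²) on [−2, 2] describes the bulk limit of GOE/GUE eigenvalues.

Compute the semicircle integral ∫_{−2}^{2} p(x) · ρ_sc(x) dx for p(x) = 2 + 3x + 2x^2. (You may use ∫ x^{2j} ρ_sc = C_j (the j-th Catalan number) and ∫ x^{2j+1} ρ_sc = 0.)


Write p(x) = Σ a_i x^i, split into monomials and integrate each against ρ_sc separately.
Using ∫ x^{2j} ρ_sc = C_j = (1/(j+1)) C(2j, j) (Catalan numbers) and ∫ x^{2j+1} ρ_sc = 0 (odd monomials vanish by symmetry):
  i = 0 (even): a_0 · C_{0} = 2 · 1 = 2
  i = 1 (odd): ∫ x^1 ρ_sc = 0 (vanishes)
  i = 2 (even): a_2 · C_{1} = 2 · 1 = 2

Summing the contributions: ∫_{−2}^{2} p(x) ρ_sc(x) dx = 2 + 2 = 4.


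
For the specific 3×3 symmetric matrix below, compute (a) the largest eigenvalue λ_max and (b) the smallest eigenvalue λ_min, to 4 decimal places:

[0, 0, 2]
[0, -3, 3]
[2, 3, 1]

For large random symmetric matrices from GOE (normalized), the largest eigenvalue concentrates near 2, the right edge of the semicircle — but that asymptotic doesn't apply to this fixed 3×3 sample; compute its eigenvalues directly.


Since M is real symmetric, all three eigenvalues are real; they are the roots of det(λI − M) = λ³ − (tr M) λ² + s λ − det M, where s is the sum of the principal 2×2 minors.
tr M = 0 + (-3) + 1 = -2.
s = (0·(-3) − 0²) + (0·1 − 2²) + ((-3)·1 − 3²) = 0 + (-4) + (-12) = -16.
det M (expand along row 1) = 0·(-12) − 0·(-6) + 2·6 = 12.
Characteristic polynomial: λ³ + 2λ² − 16λ − 12 = 0.
Substitute λ = y + (tr M)/3 = y − 0.666667 to remove the quadratic term: y³ + p·y + q = 0 with p = s − (tr M)²/3 = -17.333333 and q = −2(tr M)³/27 + (tr M)·s/3 − det M = -0.740741.
Three real roots ⇒ use the trigonometric (Viète) form: r = 2√(−p/3) = 4.807402, φ = arccos(3q/(p·r)) = arccos(0.026668) = 1.544125 rad.
y_k = r·cos(φ/3 − 2πk/3) for k = 0, 1, 2 gives y = 4.184537, -0.042740, -4.141798.
λ_k = y_k − 0.666667 gives λ = 3.5179, -0.7094, -4.8085 (check: the sum is -2.0000 = tr M).

Hence λ_max = 3.5179 and λ_min = -4.8085.


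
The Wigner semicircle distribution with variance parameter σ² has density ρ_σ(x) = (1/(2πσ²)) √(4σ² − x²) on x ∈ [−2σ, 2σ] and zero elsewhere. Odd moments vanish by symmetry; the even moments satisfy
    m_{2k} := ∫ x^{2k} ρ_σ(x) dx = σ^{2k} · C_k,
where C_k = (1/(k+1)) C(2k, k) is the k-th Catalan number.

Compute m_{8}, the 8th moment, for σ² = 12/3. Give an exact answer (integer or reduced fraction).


By the scaled semicircle moment identity, m_{2k} = σ^{2k} · C_k with k = 4.
C_4 = (1/(k+1)) · C(2k, k) = (1/5) · C(8, 4) = (1/5) · 70 = 14.
σ^{2k} = (σ²)^k = (12/3)^4 = 256.

Therefore m_{8} = σ^{8} · C_4 = 256 · 14 = 3584.


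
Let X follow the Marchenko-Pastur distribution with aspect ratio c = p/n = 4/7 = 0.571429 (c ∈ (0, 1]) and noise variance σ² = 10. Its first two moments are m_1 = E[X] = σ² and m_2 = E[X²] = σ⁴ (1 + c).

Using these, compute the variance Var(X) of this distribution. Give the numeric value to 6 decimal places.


m_1 = E[X] = σ² = 10, so m_1² = 100.
m_2 = E[X²] = σ⁴ (1 + c) = 100 · (1 + 0.571429) = 100 · 1.571429 = 157.142857.
(Note m_2 − m_1² simplifies to c · σ⁴ = 0.571429 · 100.)

Var(X) = m_2 − m_1² = 157.142857 − 100 = 57.142857.


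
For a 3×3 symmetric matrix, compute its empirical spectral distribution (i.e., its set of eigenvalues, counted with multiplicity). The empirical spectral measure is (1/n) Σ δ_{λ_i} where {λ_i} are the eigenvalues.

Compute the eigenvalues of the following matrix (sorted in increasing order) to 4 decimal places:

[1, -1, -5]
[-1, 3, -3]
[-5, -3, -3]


Since M is real symmetric, all three eigenvalues are real; they are the roots of det(λI − M) = λ³ − (tr M) λ² + s λ − det M, where s is the sum of the principal 2×2 minors.
tr M = 1 + 3 + (-3) = 1.
s = (1·3 − (-1)²) + (1·(-3) − (-5)²) + (3·(-3) − (-3)²) = 2 + (-28) + (-18) = -44.
det M (expand along row 1) = 1·(-18) − (-1)·(-12) + (-5)·18 = -120.
Characteristic polynomial: λ³ − λ² − 44λ + 120 = 0.
Substitute λ = y + (tr M)/3 = y + 0.333333 to remove the quadratic term: y³ + p·y + q = 0 with p = s − (tr M)²/3 = -44.333333 and q = −2(tr M)³/27 + (tr M)·s/3 − det M = 105.259259.
Three real roots ⇒ use the trigonometric (Viète) form: r = 2√(−p/3) = 7.688375, φ = arccos(3q/(p·r)) = arccos(-0.926439) = 2.755636 rad.
y_k = r·cos(φ/3 − 2πk/3) for k = 0, 1, 2 gives y = 4.666667, 2.958169, -7.624836.
λ_k = y_k + 0.333333 gives λ = 5.0000, 3.2915, -7.2915 (check: the sum is 1.0000 = tr M).

Eigenvalues sorted in increasing order: [-7.2915, 3.2915, 5.0000].


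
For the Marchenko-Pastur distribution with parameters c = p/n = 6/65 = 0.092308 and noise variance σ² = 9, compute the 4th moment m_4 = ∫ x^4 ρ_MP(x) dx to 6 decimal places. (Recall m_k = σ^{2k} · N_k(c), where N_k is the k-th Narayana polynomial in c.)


E[X⁴] = σ⁸ (1 + 6c + 6c² + c³) (fourth MP moment). With σ² = 9 (so σ⁸ = 6561) and c = 6/65 = 0.092308: E[X⁴] = 6561 · (1 + 6·0.092308 + 6·(0.092308)² + (0.092308)³) = 6561 · 1.605757.

So E[X^4] = 10535.371292.


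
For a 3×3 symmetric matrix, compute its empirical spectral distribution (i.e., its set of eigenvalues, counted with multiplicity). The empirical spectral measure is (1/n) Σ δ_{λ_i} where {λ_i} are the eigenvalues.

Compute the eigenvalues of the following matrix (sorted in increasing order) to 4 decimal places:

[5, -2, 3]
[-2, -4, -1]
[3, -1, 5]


Since M is real symmetric, all three eigenvalues are real; they are the roots of det(λI − M) = λ³ − (tr M) λ² + s λ − det M, where s is the sum of the principal 2×2 minors.
tr M = 5 + (-4) + 5 = 6.
s = (5·(-4) − (-2)²) + (5·5 − 3²) + ((-4)·5 − (-1)²) = -24 + 16 + (-21) = -29.
det M (expand along row 1) = 5·(-21) − (-2)·(-7) + 3·14 = -77.
Characteristic polynomial: λ³ − 6λ² − 29λ + 77 = 0.
Substitute λ = y + (tr M)/3 = y + 2.000000 to remove the quadratic term: y³ + p·y + q = 0 with p = s − (tr M)²/3 = -41.000000 and q = −2(tr M)³/27 + (tr M)·s/3 − det M = 3.000000.
Three real roots ⇒ use the trigonometric (Viète) form: r = 2√(−p/3) = 7.393691, φ = arccos(3q/(p·r)) = arccos(-0.029689) = 1.600490 rad.
y_k = r·cos(φ/3 − 2πk/3) for k = 0, 1, 2 gives y = 6.366220, 0.073180, -6.439401.
λ_k = y_k + 2.000000 gives λ = 8.3662, 2.0732, -4.4394 (check: the sum is 6.0000 = tr M).

Eigenvalues sorted in increasing order: [-4.4394, 2.0732, 8.3662].


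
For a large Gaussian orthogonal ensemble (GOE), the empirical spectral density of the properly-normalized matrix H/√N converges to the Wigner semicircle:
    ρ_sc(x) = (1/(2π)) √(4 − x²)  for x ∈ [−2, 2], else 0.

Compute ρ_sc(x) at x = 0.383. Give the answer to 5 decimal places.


ρ_sc(x) = (1/(2π)) √(4 − x²). With x = 0.383:
  4 − x² = 4 − (0.383)² = 4 − 0.146689 = 3.853311.
  √(4 − x²) = 1.962985.
  1/(2π) = 0.159155.
  ρ_sc(0.383) = 0.159155 · 1.962985 = 0.312419.

Rounded to 5 decimal places: ρ_sc(0.383) ≈ 0.31242.


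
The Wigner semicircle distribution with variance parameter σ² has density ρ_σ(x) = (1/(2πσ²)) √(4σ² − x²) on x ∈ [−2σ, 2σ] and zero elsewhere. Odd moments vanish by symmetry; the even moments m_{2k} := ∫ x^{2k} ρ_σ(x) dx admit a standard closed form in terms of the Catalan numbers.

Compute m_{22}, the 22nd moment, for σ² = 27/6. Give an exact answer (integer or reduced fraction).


By the scaled semicircle moment identity, m_{2k} = σ^{2k} · C_k with k = 11.
C_11 = (1/(k+1)) · C(2k, k) = (1/12) · C(22, 11) = (1/12) · 705432 = 58786.
σ^{2k} = (σ²)^k = (27/6)^11 = 31381059609/2048.

Therefore m_{22} = σ^{22} · C_11 = (31381059609/2048) · 58786 = 922383485087337/1024.


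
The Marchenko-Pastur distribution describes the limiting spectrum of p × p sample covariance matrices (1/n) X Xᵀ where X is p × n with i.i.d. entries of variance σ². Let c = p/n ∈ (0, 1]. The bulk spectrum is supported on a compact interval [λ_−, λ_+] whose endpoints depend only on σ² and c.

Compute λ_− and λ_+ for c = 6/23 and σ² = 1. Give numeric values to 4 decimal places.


c = 6/23 = 0.260870; √c = 0.510754.
λ_− = σ² (1 − √c)² = 1 · (1 − 0.510754)² = 1 · (0.489246)² = 0.239362.
λ_+ = σ² (1 + √c)² = 1 · (1 + 0.510754)² = 1 · (1.510754)² = 2.282377.

Rounded to 4 decimal places: λ_− ≈ 0.2394, λ_+ ≈ 2.2824.


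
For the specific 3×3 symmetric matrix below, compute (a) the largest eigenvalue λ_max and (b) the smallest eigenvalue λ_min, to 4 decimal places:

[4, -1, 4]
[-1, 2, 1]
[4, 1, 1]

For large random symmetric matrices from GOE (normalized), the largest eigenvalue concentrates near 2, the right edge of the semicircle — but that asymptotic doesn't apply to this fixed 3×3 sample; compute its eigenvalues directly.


Since M is real symmetric, all three eigenvalues are real; they are the roots of det(λI − M) = λ³ − (tr M) λ² + s λ − det M, where s is the sum of the principal 2×2 minors.
tr M = 4 + 2 + 1 = 7.
s = (4·2 − (-1)²) + (4·1 − 4²) + (2·1 − 1²) = 7 + (-12) + 1 = -4.
det M (expand along row 1) = 4·1 − (-1)·(-5) + 4·(-9) = -37.
Characteristic polynomial: λ³ − 7λ² − 4λ + 37 = 0.
Substitute λ = y + (tr M)/3 = y + 2.333333 to remove the quadratic term: y³ + p·y + q = 0 with p = s − (tr M)²/3 = -20.333333 and q = −2(tr M)³/27 + (tr M)·s/3 − det M = 2.259259.
Three real roots ⇒ use the trigonometric (Viète) form: r = 2√(−p/3) = 5.206833, φ = arccos(3q/(p·r)) = arccos(-0.064018) = 1.634859 rad.
y_k = r·cos(φ/3 − 2πk/3) for k = 0, 1, 2 gives y = 4.452632, 0.111179, -4.563811.
λ_k = y_k + 2.333333 gives λ = 6.7860, 2.4445, -2.2305 (check: the sum is 7.0000 = tr M).

Hence λ_max = 6.7860 and λ_min = -2.2305.


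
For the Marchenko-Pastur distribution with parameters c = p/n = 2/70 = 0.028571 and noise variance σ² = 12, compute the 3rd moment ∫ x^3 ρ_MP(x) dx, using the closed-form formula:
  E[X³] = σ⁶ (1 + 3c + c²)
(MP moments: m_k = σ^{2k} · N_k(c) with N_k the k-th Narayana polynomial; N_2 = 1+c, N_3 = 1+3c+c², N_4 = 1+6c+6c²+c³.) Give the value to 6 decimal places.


E[X³] = σ⁶ (1 + 3c + c²) (third MP moment). With σ² = 12 (so σ⁶ = 1728) and c = 2/70 = 0.028571: E[X³] = 1728 · (1 + 3·0.028571 + (0.028571)²) = 1728 · 1.086531.

So E[X^3] = 1877.524898.


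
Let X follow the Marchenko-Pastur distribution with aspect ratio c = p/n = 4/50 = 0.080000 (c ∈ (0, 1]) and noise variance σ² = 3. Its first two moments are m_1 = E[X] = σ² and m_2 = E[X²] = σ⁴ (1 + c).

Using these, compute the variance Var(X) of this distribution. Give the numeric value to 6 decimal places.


m_1 = E[X] = σ² = 3, so m_1² = 9.
m_2 = E[X²] = σ⁴ (1 + c) = 9 · (1 + 0.080000) = 9 · 1.080000 = 9.720000.
(Note m_2 − m_1² simplifies to c · σ⁴ = 0.080000 · 9.)

Var(X) = m_2 − m_1² = 9.720000 − 9 = 0.720000.


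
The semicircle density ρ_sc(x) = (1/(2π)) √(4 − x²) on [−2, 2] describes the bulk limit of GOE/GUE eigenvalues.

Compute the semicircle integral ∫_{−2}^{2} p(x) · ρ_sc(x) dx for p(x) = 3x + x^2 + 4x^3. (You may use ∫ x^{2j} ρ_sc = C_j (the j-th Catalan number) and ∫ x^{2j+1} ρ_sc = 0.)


Write p(x) = Σ a_i x^i, split into monomials and integrate each against ρ_sc separately.
Using ∫ x^{2j} ρ_sc = C_j = (1/(j+1)) C(2j, j) (Catalan numbers) and ∫ x^{2j+1} ρ_sc = 0 (odd monomials vanish by symmetry):
  i = 1 (odd): ∫ x^1 ρ_sc = 0 (vanishes)
  i = 2 (even): a_2 · C_{1} = 1 · 1 = 1
  i = 3 (odd): ∫ x^3 ρ_sc = 0 (vanishes)

Summing the contributions: ∫_{−2}^{2} p(x) ρ_sc(x) dx = 1.


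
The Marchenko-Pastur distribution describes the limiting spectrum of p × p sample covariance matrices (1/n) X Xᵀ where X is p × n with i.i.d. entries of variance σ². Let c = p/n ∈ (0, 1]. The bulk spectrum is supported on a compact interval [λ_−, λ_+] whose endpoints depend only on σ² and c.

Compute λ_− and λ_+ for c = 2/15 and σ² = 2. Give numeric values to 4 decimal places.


c = 2/15 = 0.133333; √c = 0.365148.
λ_− = σ² (1 − √c)² = 2 · (1 − 0.365148)² = 2 · (0.634852)² = 0.806073.
λ_+ = σ² (1 + √c)² = 2 · (1 + 0.365148)² = 2 · (1.365148)² = 3.727260.

Rounded to 4 decimal places: λ_− ≈ 0.8061, λ_+ ≈ 3.7273.


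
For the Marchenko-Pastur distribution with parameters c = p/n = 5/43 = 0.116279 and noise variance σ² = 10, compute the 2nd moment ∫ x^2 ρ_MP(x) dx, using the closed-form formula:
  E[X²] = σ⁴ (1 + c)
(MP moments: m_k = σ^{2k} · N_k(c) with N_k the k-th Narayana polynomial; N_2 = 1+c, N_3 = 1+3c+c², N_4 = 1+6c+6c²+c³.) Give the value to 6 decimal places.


E[X²] = σ⁴ (1 + c) (second MP moment). With σ² = 10 (so σ⁴ = 100) and c = 5/43 = 0.116279: E[X²] = 100 · (1 + 0.116279) = 100 · 1.116279.

So E[X^2] = 111.627907.


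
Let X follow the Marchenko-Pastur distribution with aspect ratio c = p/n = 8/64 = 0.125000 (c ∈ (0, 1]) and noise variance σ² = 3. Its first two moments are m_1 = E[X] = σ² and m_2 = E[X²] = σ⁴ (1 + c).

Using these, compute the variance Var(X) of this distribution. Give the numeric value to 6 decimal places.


m_1 = E[X] = σ² = 3, so m_1² = 9.
m_2 = E[X²] = σ⁴ (1 + c) = 9 · (1 + 0.125000) = 9 · 1.125000 = 10.125000.
(Note m_2 − m_1² simplifies to c · σ⁴ = 0.125000 · 9.)

Var(X) = m_2 − m_1² = 10.125000 − 9 = 1.125000.
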